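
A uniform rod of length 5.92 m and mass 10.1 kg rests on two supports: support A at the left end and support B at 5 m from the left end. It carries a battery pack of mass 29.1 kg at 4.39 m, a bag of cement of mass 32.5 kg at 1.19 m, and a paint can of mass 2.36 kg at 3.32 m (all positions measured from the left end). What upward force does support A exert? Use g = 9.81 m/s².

R_A ≈ 326 N

Sum moments about support B (its reaction then has zero moment arm).
Beam weight: 10.1 × 9.81 = 99.08 N down at 2.96 m → arm 2.04 m, τ = 99.08 × 2.04 = 202.1 N·m counterclockwise.
Battery pack: 29.1 × 9.81 = 285.5 N down at 4.39 m → arm 0.61 m, τ = 285.5 × 0.61 = 174.2 N·m counterclockwise.
Bag of cement: 32.5 × 9.81 = 318.8 N down at 1.19 m → arm 3.81 m, τ = 318.8 × 3.81 = 1215 N·m counterclockwise.
Paint can: 2.36 × 9.81 = 23.15 N down at 3.32 m → arm 1.68 m, τ = 23.15 × 1.68 = 38.89 N·m counterclockwise.
Net load moment about support B = 1630 N·m counterclockwise.
Reaction R at support A is upward at 0 m, arm 5 m → moment R × 5 clockwise.
Balancing moments: R × 5 = 1630, giving R = 326 N.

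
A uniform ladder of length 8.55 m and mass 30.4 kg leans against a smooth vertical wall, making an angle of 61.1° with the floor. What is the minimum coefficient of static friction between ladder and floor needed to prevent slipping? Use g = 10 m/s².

μ_min ≈ 0.276

About the foot of the ladder:
Ladder weight 30.4×10 = 304 N acts at 4.275 m along the ladder; its horizontal arm is 4.275·cos61.1° = 2.066 m → τ = 628.1 N·m clockwise.
Wall normal N acts horizontally at the top; its moment arm is the height L sinθ = 8.55·sin61.1° = 7.485 m, counterclockwise.
Setting net torque to zero: N × 7.485 = 628.1 → N = 83.91 N.
ΣFx = 0 ⇒ f = N_wall = 83.91 N. ΣFy = 0 ⇒ N_floor = 304 N.
μ_min = f / N_floor = 83.91 / 304 = 0.276.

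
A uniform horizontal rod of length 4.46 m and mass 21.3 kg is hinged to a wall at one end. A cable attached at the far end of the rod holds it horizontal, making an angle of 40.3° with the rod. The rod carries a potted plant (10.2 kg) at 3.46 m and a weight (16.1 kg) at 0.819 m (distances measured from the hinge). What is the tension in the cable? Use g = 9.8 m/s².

T ≈ 326 N

Sum moments about the hinge (the unknown hinge reaction has zero arm there).
Beam weight: 21.3 × 9.8 = 208.7 N down at 2.23 m → arm 2.23 m, τ = 208.7 × 2.23 = 465.4 N·m clockwise.
Potted plant: 10.2 × 9.8 = 99.96 N down at 3.46 m → arm 3.46 m, τ = 99.96 × 3.46 = 345.9 N·m clockwise.
Weight: 16.1 × 9.8 = 157.8 N down at 0.819 m → arm 0.819 m, τ = 157.8 × 0.819 = 129.2 N·m clockwise.
Total clockwise load moment = 940.5 N·m.
The cable tension T acts at 4.46 m; only its component perpendicular to the rod, T sinθ, produces torque. sin 40.3° = 0.6468.
Στ = 0 ⇒ T × 4.46 × 0.6468 = 940.5 ⇒ T = 940.5 / 2.885 = 326 N.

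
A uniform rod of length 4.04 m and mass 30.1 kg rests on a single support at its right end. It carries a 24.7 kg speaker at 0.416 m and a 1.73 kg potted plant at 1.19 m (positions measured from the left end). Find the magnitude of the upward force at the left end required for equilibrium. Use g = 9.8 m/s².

Take moments about the right end.
Beam weight: 30.1 × 9.8 = 295 N down at 2.02 m → arm 2.02 m, τ = 295 × 2.02 = 595.9 N·m counterclockwise.
Speaker: 24.7 × 9.8 = 242.1 N down at 0.416 m → arm 3.624 m, τ = 242.1 × 3.624 = 877.4 N·m counterclockwise.
Potted plant: 1.73 × 9.8 = 16.95 N down at 1.19 m → arm 2.85 m, τ = 16.95 × 2.85 = 48.31 N·m counterclockwise.
Net moment of the loads = 1522 N·m counterclockwise.
The upward force F acts at the left end, arm 4.04 m, giving F × 4.04 clockwise.
Setting net torque to zero: F × 4.04 = 1522 → F = 1522 / 4.04 = 377 N.

F ≈ 377 N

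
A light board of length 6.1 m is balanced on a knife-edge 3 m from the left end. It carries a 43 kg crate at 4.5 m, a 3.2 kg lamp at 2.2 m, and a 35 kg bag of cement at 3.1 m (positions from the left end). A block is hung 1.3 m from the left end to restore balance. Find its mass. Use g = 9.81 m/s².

Choose the knife-edge (at 3 m from the left end) as the axis so the support reaction has zero arm there.
Crate: 43 × 9.81 = 421.8 N down at 4.5 m → arm 1.5 m, τ = 421.8 × 1.5 = 632.7 N·m clockwise.
Lamp: 3.2 × 9.81 = 31.39 N down at 2.2 m → arm 0.8 m, τ = 31.39 × 0.8 = 25.11 N·m counterclockwise.
Bag of cement: 35 × 9.81 = 343.4 N down at 3.1 m → arm 0.1 m, τ = 343.4 × 0.1 = 34.34 N·m clockwise.
Net moment of known loads = 641.9 N·m clockwise.
An unknown mass m at 1.3 m has arm 1.7 m; its moment is m·g·1.7 counterclockwise.
Balancing moments: m × 9.81 × 1.7 = 641.9, giving m = 641.9 / (9.81 × 1.7) = 38.5 kg.

m ≈ 38.5 kg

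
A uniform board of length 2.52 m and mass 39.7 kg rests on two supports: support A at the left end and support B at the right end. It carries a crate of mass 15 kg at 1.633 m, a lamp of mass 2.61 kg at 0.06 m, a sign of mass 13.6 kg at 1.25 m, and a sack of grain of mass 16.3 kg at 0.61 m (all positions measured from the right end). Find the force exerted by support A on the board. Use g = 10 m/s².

About support B:
Beam weight: 39.7 × 10 = 397 N down at 1.26 m → arm 1.26 m, τ = 397 × 1.26 = 500.2 N·m counterclockwise.
Crate: 15 × 10 = 150 N down at 1.633 m → arm 1.633 m, τ = 150 × 1.633 = 244.9 N·m counterclockwise.
Lamp: 2.61 × 10 = 26.1 N down at 0.06 m → arm 0.06 m, τ = 26.1 × 0.06 = 1.566 N·m counterclockwise.
Sign: 13.6 × 10 = 136 N down at 1.25 m → arm 1.25 m, τ = 136 × 1.25 = 170 N·m counterclockwise.
Sack of grain: 16.3 × 10 = 163 N down at 0.61 m → arm 0.61 m, τ = 163 × 0.61 = 99.43 N·m counterclockwise.
Net load moment about support B = 1016 N·m counterclockwise.
Reaction R at support A is upward at 2.52 m, arm 2.52 m → moment R × 2.52 clockwise.
Στ = 0 ⇒ R × 2.52 = 1016 ⇒ R = 403 N.

R_A ≈ 403 N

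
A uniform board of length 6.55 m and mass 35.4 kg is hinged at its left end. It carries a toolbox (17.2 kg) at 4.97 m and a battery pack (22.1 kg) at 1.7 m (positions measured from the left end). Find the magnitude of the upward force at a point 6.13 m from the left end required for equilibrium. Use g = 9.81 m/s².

F ≈ 382 N

Sum moments about the left end (the unknown pivot reaction has zero arm there).
Beam weight: 35.4 × 9.81 = 347.3 N down at 3.275 m → arm 3.275 m, τ = 347.3 × 3.275 = 1137 N·m clockwise.
Toolbox: 17.2 × 9.81 = 168.7 N down at 4.97 m → arm 4.97 m, τ = 168.7 × 4.97 = 838.4 N·m clockwise.
Battery pack: 22.1 × 9.81 = 216.8 N down at 1.7 m → arm 1.7 m, τ = 216.8 × 1.7 = 368.6 N·m clockwise.
Net moment of the loads = 2344 N·m clockwise.
The upward force F acts at a point 6.13 m from the left end, arm 6.13 m, giving F × 6.13 counterclockwise.
Balancing moments: F × 6.13 = 2344, giving F = 2344 / 6.13 = 382 N.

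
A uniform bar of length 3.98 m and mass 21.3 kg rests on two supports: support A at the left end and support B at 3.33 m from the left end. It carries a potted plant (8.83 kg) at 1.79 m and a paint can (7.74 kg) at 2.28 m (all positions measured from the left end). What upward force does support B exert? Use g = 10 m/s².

Taking torques about support A:
Beam weight: 21.3 × 10 = 213 N down at 1.99 m → arm 1.99 m, τ = 213 × 1.99 = 423.9 N·m clockwise.
Potted plant: 8.83 × 10 = 88.3 N down at 1.79 m → arm 1.79 m, τ = 88.3 × 1.79 = 158.1 N·m clockwise.
Paint can: 7.74 × 10 = 77.4 N down at 2.28 m → arm 2.28 m, τ = 77.4 × 2.28 = 176.5 N·m clockwise.
Net load moment about support A = 758.5 N·m clockwise.
Reaction R at support B is upward at 3.33 m, arm 3.33 m → moment R × 3.33 counterclockwise.
Balancing moments: R × 3.33 = 758.5, giving R = 228 N.

R_B ≈ 228 N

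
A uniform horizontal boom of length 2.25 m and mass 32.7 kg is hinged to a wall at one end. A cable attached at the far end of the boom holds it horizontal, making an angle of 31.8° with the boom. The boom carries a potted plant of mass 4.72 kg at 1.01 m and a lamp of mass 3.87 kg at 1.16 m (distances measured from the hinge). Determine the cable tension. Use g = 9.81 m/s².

T ≈ 381 N

Choose the hinge as the axis so the unknown hinge reaction has zero arm there.
Beam weight: 32.7 × 9.81 = 320.8 N down at 1.125 m → arm 1.125 m, τ = 320.8 × 1.125 = 360.9 N·m clockwise.
Potted plant: 4.72 × 9.81 = 46.3 N down at 1.01 m → arm 1.01 m, τ = 46.3 × 1.01 = 46.76 N·m clockwise.
Lamp: 3.87 × 9.81 = 37.96 N down at 1.16 m → arm 1.16 m, τ = 37.96 × 1.16 = 44.03 N·m clockwise.
Total clockwise load moment = 451.7 N·m.
The cable tension T acts at 2.25 m; only its component perpendicular to the boom, T sinθ, produces torque. sin 31.8° = 0.527.
For rotational equilibrium, T × 2.25 × 0.527 = 451.7, so T = 451.7 / 1.186 = 381 N.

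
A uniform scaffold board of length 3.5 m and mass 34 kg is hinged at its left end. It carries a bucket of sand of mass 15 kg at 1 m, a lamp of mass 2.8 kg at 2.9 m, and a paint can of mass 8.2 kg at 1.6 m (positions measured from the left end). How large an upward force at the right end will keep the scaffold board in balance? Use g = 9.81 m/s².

About the left end:
Beam weight: 34 × 9.81 = 333.5 N down at 1.75 m → arm 1.75 m, τ = 333.5 × 1.75 = 583.6 N·m clockwise.
Bucket of sand: 15 × 9.81 = 147.2 N down at 1 m → arm 1 m, τ = 147.2 × 1 = 147.2 N·m clockwise.
Lamp: 2.8 × 9.81 = 27.47 N down at 2.9 m → arm 2.9 m, τ = 27.47 × 2.9 = 79.66 N·m clockwise.
Paint can: 8.2 × 9.81 = 80.44 N down at 1.6 m → arm 1.6 m, τ = 80.44 × 1.6 = 128.7 N·m clockwise.
Net moment of the loads = 939.2 N·m clockwise.
The upward force F acts at the right end, arm 3.5 m, giving F × 3.5 counterclockwise.
For rotational equilibrium, F × 3.5 = 939.2, so F = 939.2 / 3.5 = 268 N.

F ≈ 268 N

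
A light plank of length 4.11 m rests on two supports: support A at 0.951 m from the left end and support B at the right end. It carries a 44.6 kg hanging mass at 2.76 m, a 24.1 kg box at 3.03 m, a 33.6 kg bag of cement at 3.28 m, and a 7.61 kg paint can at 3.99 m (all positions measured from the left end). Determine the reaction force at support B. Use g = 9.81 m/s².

Choose support A as the axis so its reaction then has zero moment arm.
Hanging mass: 44.6 × 9.81 = 437.5 N down at 2.76 m → arm 1.809 m, τ = 437.5 × 1.809 = 791.4 N·m clockwise.
Box: 24.1 × 9.81 = 236.4 N down at 3.03 m → arm 2.079 m, τ = 236.4 × 2.079 = 491.5 N·m clockwise.
Bag of cement: 33.6 × 9.81 = 329.6 N down at 3.28 m → arm 2.329 m, τ = 329.6 × 2.329 = 767.6 N·m clockwise.
Paint can: 7.61 × 9.81 = 74.65 N down at 3.99 m → arm 3.039 m, τ = 74.65 × 3.039 = 226.9 N·m clockwise.
Net load moment about support A = 2277 N·m clockwise.
Reaction R at support B is upward at 4.11 m, arm 3.159 m → moment R × 3.159 counterclockwise.
Balancing moments: R × 3.159 = 2277, giving R = 721 N.

R_B ≈ 721 N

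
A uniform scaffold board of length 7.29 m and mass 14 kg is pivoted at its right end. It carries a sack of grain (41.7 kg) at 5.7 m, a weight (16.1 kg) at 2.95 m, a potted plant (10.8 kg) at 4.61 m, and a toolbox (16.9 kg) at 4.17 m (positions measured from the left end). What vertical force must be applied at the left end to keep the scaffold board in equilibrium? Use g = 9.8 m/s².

Choose the right end as the axis so the unknown pivot reaction has zero arm there.
Beam weight: 14 × 9.8 = 137.2 N down at 3.645 m → arm 3.645 m, τ = 137.2 × 3.645 = 500.1 N·m counterclockwise.
Sack of grain: 41.7 × 9.8 = 408.7 N down at 5.7 m → arm 1.59 m, τ = 408.7 × 1.59 = 649.8 N·m counterclockwise.
Weight: 16.1 × 9.8 = 157.8 N down at 2.95 m → arm 4.34 m, τ = 157.8 × 4.34 = 684.9 N·m counterclockwise.
Potted plant: 10.8 × 9.8 = 105.8 N down at 4.61 m → arm 2.68 m, τ = 105.8 × 2.68 = 283.5 N·m counterclockwise.
Toolbox: 16.9 × 9.8 = 165.6 N down at 4.17 m → arm 3.12 m, τ = 165.6 × 3.12 = 516.7 N·m counterclockwise.
Net moment of the loads = 2635 N·m counterclockwise.
The upward force F acts at the left end, arm 7.29 m, giving F × 7.29 clockwise.
Balancing moments: F × 7.29 = 2635, giving F = 2635 / 7.29 = 361 N.

F ≈ 361 N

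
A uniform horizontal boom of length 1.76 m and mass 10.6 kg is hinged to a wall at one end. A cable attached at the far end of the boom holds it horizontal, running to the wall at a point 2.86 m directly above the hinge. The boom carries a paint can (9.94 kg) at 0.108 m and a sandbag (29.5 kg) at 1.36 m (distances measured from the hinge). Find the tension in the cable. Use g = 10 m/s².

Sum moments about the hinge (the unknown hinge reaction has zero arm there).
Beam weight: 10.6 × 10 = 106 N down at 0.88 m → arm 0.88 m, τ = 106 × 0.88 = 93.28 N·m clockwise.
Paint can: 9.94 × 10 = 99.4 N down at 0.108 m → arm 0.108 m, τ = 99.4 × 0.108 = 10.74 N·m clockwise.
Sandbag: 29.5 × 10 = 295 N down at 1.36 m → arm 1.36 m, τ = 295 × 1.36 = 401.2 N·m clockwise.
Total clockwise load moment = 505.2 N·m.
The cable tension T acts at 1.76 m; only its component perpendicular to the boom, T sinθ, produces torque. sinθ = h/√(h²+d²) = 2.86/√(2.86²+1.76²) = 0.8517.
Balancing moments: T × 1.76 × 0.8517 = 505.2, giving T = 505.2 / 1.499 = 337 N.

T ≈ 337 N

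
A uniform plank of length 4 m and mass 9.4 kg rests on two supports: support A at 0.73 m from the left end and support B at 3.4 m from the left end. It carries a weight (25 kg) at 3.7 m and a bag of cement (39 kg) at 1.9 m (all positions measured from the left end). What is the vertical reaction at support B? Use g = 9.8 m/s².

About support A:
Beam weight: 9.4 × 9.8 = 92.12 N down at 2 m → arm 1.27 m, τ = 92.12 × 1.27 = 117 N·m clockwise.
Weight: 25 × 9.8 = 245 N down at 3.7 m → arm 2.97 m, τ = 245 × 2.97 = 727.7 N·m clockwise.
Bag of cement: 39 × 9.8 = 382.2 N down at 1.9 m → arm 1.17 m, τ = 382.2 × 1.17 = 447.2 N·m clockwise.
Net load moment about support A = 1292 N·m clockwise.
Reaction R at support B is upward at 3.4 m, arm 2.67 m → moment R × 2.67 counterclockwise.
Setting net torque to zero: R × 2.67 = 1292 → R = 484 N.

R_B ≈ 484 N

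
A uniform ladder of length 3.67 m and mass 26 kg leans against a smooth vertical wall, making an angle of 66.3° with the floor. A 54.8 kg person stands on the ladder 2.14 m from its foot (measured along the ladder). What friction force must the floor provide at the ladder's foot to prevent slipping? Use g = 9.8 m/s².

Sum moments about the foot of the ladder (the floor normal and friction both act there and drop out).
Ladder weight 26×9.8 = 254.8 N acts at 1.835 m along the ladder; its horizontal arm is 1.835·cos66.3° = 0.7376 m → τ = 187.9 N·m clockwise.
Person: 54.8×9.8 = 537 N at 2.14 m → arm 0.8602 m → τ = 461.9 N·m clockwise.
Wall normal N acts horizontally at the top; its moment arm is the height L sinθ = 3.67·sin66.3° = 3.36 m, counterclockwise.
Setting net torque to zero: N × 3.36 = 649.8 → N = 193 N.
ΣFx = 0: friction at the foot balances the wall's push, so f = N_wall = 193 N.

f ≈ 193 N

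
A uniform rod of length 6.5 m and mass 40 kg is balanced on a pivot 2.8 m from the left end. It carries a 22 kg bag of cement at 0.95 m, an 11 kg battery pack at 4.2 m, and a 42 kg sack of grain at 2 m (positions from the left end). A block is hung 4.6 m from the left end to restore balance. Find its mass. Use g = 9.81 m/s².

Sum moments about the pivot (at 2.8 m from the left end) (the support reaction has zero arm there).
Beam weight: 40 × 9.81 = 392.4 N down at 3.25 m → arm 0.45 m, τ = 392.4 × 0.45 = 176.6 N·m clockwise.
Bag of cement: 22 × 9.81 = 215.8 N down at 0.95 m → arm 1.85 m, τ = 215.8 × 1.85 = 399.2 N·m counterclockwise.
Battery pack: 11 × 9.81 = 107.9 N down at 4.2 m → arm 1.4 m, τ = 107.9 × 1.4 = 151.1 N·m clockwise.
Sack of grain: 42 × 9.81 = 412 N down at 2 m → arm 0.8 m, τ = 412 × 0.8 = 329.6 N·m counterclockwise.
Net moment of known loads = 401.1 N·m counterclockwise.
An unknown mass m at 4.6 m has arm 1.8 m; its moment is m·g·1.8 clockwise.
For rotational equilibrium, m × 9.81 × 1.8 = 401.1, so m = 401.1 / (9.81 × 1.8) = 22.7 kg.

m ≈ 22.7 kg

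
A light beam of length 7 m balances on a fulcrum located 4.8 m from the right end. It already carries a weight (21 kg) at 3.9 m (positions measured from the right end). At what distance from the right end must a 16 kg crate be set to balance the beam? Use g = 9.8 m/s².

Take moments about the fulcrum (at 4.8 m from the right end).
Weight: 21 × 9.8 = 205.8 N down at 3.9 m → arm 0.9 m, τ = 205.8 × 0.9 = 185.2 N·m clockwise.
Net moment of existing loads = 185.2 N·m clockwise.
The crate weighs 16 × 9.8 = 156.8 N and must supply an equal counterclockwise moment, so its lever arm about the fulcrum is 185.2 / 156.8 = 1.18 m.
That puts it at 4.8 + 1.18 = 5.98 m from the right end.

x ≈ 5.98 m from the right end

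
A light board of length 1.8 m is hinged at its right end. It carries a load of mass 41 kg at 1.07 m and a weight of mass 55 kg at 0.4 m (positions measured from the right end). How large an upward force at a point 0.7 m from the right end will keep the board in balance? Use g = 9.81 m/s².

F ≈ 923 N

Sum moments about the right end (the unknown pivot reaction has zero arm there).
Load: 41 × 9.81 = 402.2 N down at 1.07 m → arm 1.07 m, τ = 402.2 × 1.07 = 430.4 N·m counterclockwise.
Weight: 55 × 9.81 = 539.6 N down at 0.4 m → arm 0.4 m, τ = 539.6 × 0.4 = 215.8 N·m counterclockwise.
Net moment of the loads = 646.2 N·m counterclockwise.
The upward force F acts at a point 0.7 m from the right end, arm 0.7 m, giving F × 0.7 clockwise.
Στ = 0 ⇒ F × 0.7 = 646.2 ⇒ F = 646.2 / 0.7 = 923 N.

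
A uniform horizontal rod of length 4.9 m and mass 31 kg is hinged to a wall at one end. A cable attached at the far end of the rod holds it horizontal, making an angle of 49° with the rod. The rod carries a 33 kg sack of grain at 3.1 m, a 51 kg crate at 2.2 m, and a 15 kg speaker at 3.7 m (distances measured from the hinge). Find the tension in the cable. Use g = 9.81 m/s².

T ≈ 918 N

Sum moments about the hinge (the unknown hinge reaction has zero arm there).
Beam weight: 31 × 9.81 = 304.1 N down at 2.45 m → arm 2.45 m, τ = 304.1 × 2.45 = 745 N·m clockwise.
Sack of grain: 33 × 9.81 = 323.7 N down at 3.1 m → arm 3.1 m, τ = 323.7 × 3.1 = 1003 N·m clockwise.
Crate: 51 × 9.81 = 500.3 N down at 2.2 m → arm 2.2 m, τ = 500.3 × 2.2 = 1101 N·m clockwise.
Speaker: 15 × 9.81 = 147.2 N down at 3.7 m → arm 3.7 m, τ = 147.2 × 3.7 = 544.6 N·m clockwise.
Total clockwise load moment = 3394 N·m.
The cable tension T acts at 4.9 m; only its component perpendicular to the rod, T sinθ, produces torque. sin 49° = 0.7547.
Στ = 0 ⇒ T × 4.9 × 0.7547 = 3394 ⇒ T = 3394 / 3.698 = 918 N.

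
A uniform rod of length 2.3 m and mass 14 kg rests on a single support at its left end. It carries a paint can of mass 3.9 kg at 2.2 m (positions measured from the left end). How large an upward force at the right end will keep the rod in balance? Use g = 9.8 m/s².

Choose the left end as the axis so the unknown pivot reaction has zero arm there.
Beam weight: 14 × 9.8 = 137.2 N down at 1.15 m → arm 1.15 m, τ = 137.2 × 1.15 = 157.8 N·m clockwise.
Paint can: 3.9 × 9.8 = 38.22 N down at 2.2 m → arm 2.2 m, τ = 38.22 × 2.2 = 84.08 N·m clockwise.
Net moment of the loads = 241.9 N·m clockwise.
The upward force F acts at the right end, arm 2.3 m, giving F × 2.3 counterclockwise.
Setting net torque to zero: F × 2.3 = 241.9 → F = 241.9 / 2.3 = 105 N.

F ≈ 105 N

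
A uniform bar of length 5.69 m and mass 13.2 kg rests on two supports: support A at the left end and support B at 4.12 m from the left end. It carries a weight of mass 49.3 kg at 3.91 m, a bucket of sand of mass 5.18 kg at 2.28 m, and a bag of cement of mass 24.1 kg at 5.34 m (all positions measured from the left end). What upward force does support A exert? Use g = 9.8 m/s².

R_A ≈ 17.4 N

Sum moments about support B (its reaction then has zero moment arm).
Beam weight: 13.2 × 9.8 = 129.4 N down at 2.845 m → arm 1.275 m, τ = 129.4 × 1.275 = 165 N·m counterclockwise.
Weight: 49.3 × 9.8 = 483.1 N down at 3.91 m → arm 0.21 m, τ = 483.1 × 0.21 = 101.5 N·m counterclockwise.
Bucket of sand: 5.18 × 9.8 = 50.76 N down at 2.28 m → arm 1.84 m, τ = 50.76 × 1.84 = 93.4 N·m counterclockwise.
Bag of cement: 24.1 × 9.8 = 236.2 N down at 5.34 m → arm 1.22 m, τ = 236.2 × 1.22 = 288.2 N·m clockwise.
Net load moment about support B = 71.7 N·m counterclockwise.
Reaction R at support A is upward at 0 m, arm 4.12 m → moment R × 4.12 clockwise.
Στ = 0 ⇒ R × 4.12 = 71.7 ⇒ R = 17.4 N.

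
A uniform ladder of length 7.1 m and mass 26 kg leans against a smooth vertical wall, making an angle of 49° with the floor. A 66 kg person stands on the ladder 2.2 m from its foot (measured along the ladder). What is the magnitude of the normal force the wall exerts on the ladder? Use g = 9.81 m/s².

Take moments about the foot of the ladder.
Ladder weight 26×9.81 = 255.1 N acts at 3.55 m along the ladder; its horizontal arm is 3.55·cos49° = 2.329 m → τ = 594.1 N·m clockwise.
Person: 66×9.81 = 647.5 N at 2.2 m → arm 1.443 m → τ = 934.3 N·m clockwise.
Wall normal N acts horizontally at the top; its moment arm is the height L sinθ = 7.1·sin49° = 5.358 m, counterclockwise.
Setting net torque to zero: N × 5.358 = 1528 → N = 285 N.

N_wall ≈ 285 N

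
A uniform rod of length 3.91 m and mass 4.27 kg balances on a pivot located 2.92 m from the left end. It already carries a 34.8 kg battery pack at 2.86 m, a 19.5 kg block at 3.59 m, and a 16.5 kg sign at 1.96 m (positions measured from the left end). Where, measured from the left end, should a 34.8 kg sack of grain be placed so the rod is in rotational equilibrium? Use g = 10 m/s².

About the pivot (at 2.92 m from the left end):
Beam weight: 4.27 × 10 = 42.7 N down at 1.955 m → arm 0.965 m, τ = 42.7 × 0.965 = 41.21 N·m counterclockwise.
Battery pack: 34.8 × 10 = 348 N down at 2.86 m → arm 0.06 m, τ = 348 × 0.06 = 20.88 N·m counterclockwise.
Block: 19.5 × 10 = 195 N down at 3.59 m → arm 0.67 m, τ = 195 × 0.67 = 130.7 N·m clockwise.
Sign: 16.5 × 10 = 165 N down at 1.96 m → arm 0.96 m, τ = 165 × 0.96 = 158.4 N·m counterclockwise.
Net moment of existing loads = 89.79 N·m counterclockwise.
The sack of grain weighs 34.8 × 10 = 348 N and must supply an equal clockwise moment, so its lever arm about the pivot is 89.79 / 348 = 0.258 m.
That puts it at 2.92 + 0.258 = 3.18 m from the left end.

x ≈ 3.18 m from the left end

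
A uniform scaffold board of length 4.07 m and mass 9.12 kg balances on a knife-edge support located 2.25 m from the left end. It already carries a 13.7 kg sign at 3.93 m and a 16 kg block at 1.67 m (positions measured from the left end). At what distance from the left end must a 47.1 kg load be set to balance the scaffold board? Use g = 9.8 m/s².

x ≈ 2 m from the left end

About the knife-edge support (at 2.25 m from the left end):
Beam weight: 9.12 × 9.8 = 89.38 N down at 2.035 m → arm 0.215 m, τ = 89.38 × 0.215 = 19.22 N·m counterclockwise.
Sign: 13.7 × 9.8 = 134.3 N down at 3.93 m → arm 1.68 m, τ = 134.3 × 1.68 = 225.6 N·m clockwise.
Block: 16 × 9.8 = 156.8 N down at 1.67 m → arm 0.58 m, τ = 156.8 × 0.58 = 90.94 N·m counterclockwise.
Net moment of existing loads = 115.4 N·m clockwise.
The load weighs 47.1 × 9.8 = 461.6 N and must supply an equal counterclockwise moment, so its lever arm about the knife-edge support is 115.4 / 461.6 = 0.25 m.
That puts it at 2.25 − 0.25 = 2 m from the left end.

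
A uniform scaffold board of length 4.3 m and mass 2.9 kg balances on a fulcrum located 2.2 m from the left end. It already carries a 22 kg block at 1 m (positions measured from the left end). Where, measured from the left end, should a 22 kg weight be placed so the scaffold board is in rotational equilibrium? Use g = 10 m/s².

x ≈ 3.41 m from the left end

Choose the fulcrum (at 2.2 m from the left end) as the axis so the support reaction has zero arm there.
Beam weight: 2.9 × 10 = 29 N down at 2.15 m → arm 0.05 m, τ = 29 × 0.05 = 1.45 N·m counterclockwise.
Block: 22 × 10 = 220 N down at 1 m → arm 1.2 m, τ = 220 × 1.2 = 264 N·m counterclockwise.
Net moment of existing loads = 265.4 N·m counterclockwise.
The weight weighs 22 × 10 = 220 N and must supply an equal clockwise moment, so its lever arm about the fulcrum is 265.4 / 220 = 1.21 m.
That puts it at 2.2 + 1.21 = 3.41 m from the left end.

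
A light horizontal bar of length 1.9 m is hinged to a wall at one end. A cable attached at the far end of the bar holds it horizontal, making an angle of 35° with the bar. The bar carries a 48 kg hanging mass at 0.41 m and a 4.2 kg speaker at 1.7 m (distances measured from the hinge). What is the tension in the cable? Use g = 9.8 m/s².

Taking torques about the hinge:
Hanging mass: 48 × 9.8 = 470.4 N down at 0.41 m → arm 0.41 m, τ = 470.4 × 0.41 = 192.9 N·m clockwise.
Speaker: 4.2 × 9.8 = 41.16 N down at 1.7 m → arm 1.7 m, τ = 41.16 × 1.7 = 69.97 N·m clockwise.
Total clockwise load moment = 262.9 N·m.
The cable tension T acts at 1.9 m; only its component perpendicular to the bar, T sinθ, produces torque. sin 35° = 0.5736.
Balancing moments: T × 1.9 × 0.5736 = 262.9, giving T = 262.9 / 1.09 = 241 N.

T ≈ 241 N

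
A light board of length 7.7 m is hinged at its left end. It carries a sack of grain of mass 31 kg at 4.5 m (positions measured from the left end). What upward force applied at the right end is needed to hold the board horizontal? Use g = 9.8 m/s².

Choose the left end as the axis so the unknown pivot reaction has zero arm there.
Sack of grain: 31 × 9.8 = 303.8 N down at 4.5 m → arm 4.5 m, τ = 303.8 × 4.5 = 1367 N·m clockwise.
Net moment of the loads = 1367 N·m clockwise.
The upward force F acts at the right end, arm 7.7 m, giving F × 7.7 counterclockwise.
For rotational equilibrium, F × 7.7 = 1367, so F = 1367 / 7.7 = 178 N.

F ≈ 178 N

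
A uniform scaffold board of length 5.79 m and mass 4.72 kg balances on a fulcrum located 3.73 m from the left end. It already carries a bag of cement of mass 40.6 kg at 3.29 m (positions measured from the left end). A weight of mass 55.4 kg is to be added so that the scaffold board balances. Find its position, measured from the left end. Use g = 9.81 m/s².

x ≈ 4.12 m from the left end

Taking torques about the fulcrum (at 3.73 m from the left end):
Beam weight: 4.72 × 9.81 = 46.3 N down at 2.895 m → arm 0.835 m, τ = 46.3 × 0.835 = 38.66 N·m counterclockwise.
Bag of cement: 40.6 × 9.81 = 398.3 N down at 3.29 m → arm 0.44 m, τ = 398.3 × 0.44 = 175.3 N·m counterclockwise.
Net moment of existing loads = 214 N·m counterclockwise.
The weight weighs 55.4 × 9.81 = 543.5 N and must supply an equal clockwise moment, so its lever arm about the fulcrum is 214 / 543.5 = 0.394 m.
That puts it at 3.73 + 0.394 = 4.12 m from the left end.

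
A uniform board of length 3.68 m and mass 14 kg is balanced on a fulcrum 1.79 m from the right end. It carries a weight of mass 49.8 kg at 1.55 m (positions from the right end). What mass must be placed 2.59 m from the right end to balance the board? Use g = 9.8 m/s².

m ≈ 14.1 kg

Sum moments about the fulcrum (at 1.79 m from the right end) (the support reaction has zero arm there).
Beam weight: 14 × 9.8 = 137.2 N down at 1.84 m → arm 0.05 m, τ = 137.2 × 0.05 = 6.86 N·m counterclockwise.
Weight: 49.8 × 9.8 = 488 N down at 1.55 m → arm 0.24 m, τ = 488 × 0.24 = 117.1 N·m clockwise.
Net moment of known loads = 110.2 N·m clockwise.
An unknown mass m at 2.59 m has arm 0.8 m; its moment is m·g·0.8 counterclockwise.
Balancing moments: m × 9.8 × 0.8 = 110.2, giving m = 110.2 / (9.8 × 0.8) = 14.1 kg.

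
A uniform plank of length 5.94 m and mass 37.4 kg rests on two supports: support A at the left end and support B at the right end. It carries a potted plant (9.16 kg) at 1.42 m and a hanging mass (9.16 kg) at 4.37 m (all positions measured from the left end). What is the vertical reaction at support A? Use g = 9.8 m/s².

R_A ≈ 275 N

Taking torques about support B:
Beam weight: 37.4 × 9.8 = 366.5 N down at 2.97 m → arm 2.97 m, τ = 366.5 × 2.97 = 1089 N·m counterclockwise.
Potted plant: 9.16 × 9.8 = 89.77 N down at 1.42 m → arm 4.52 m, τ = 89.77 × 4.52 = 405.8 N·m counterclockwise.
Hanging mass: 9.16 × 9.8 = 89.77 N down at 4.37 m → arm 1.57 m, τ = 89.77 × 1.57 = 140.9 N·m counterclockwise.
Net load moment about support B = 1636 N·m counterclockwise.
Reaction R at support A is upward at 0 m, arm 5.94 m → moment R × 5.94 clockwise.
For rotational equilibrium, R × 5.94 = 1636, so R = 275 N.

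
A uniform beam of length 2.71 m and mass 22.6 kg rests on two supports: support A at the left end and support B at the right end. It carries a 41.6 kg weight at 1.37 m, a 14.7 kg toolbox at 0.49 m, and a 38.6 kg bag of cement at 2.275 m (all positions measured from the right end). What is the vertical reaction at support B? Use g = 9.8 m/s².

About support A:
Beam weight: 22.6 × 9.8 = 221.5 N down at 1.355 m → arm 1.355 m, τ = 221.5 × 1.355 = 300.1 N·m clockwise.
Weight: 41.6 × 9.8 = 407.7 N down at 1.37 m → arm 1.34 m, τ = 407.7 × 1.34 = 546.3 N·m clockwise.
Toolbox: 14.7 × 9.8 = 144.1 N down at 0.49 m → arm 2.22 m, τ = 144.1 × 2.22 = 319.9 N·m clockwise.
Bag of cement: 38.6 × 9.8 = 378.3 N down at 2.275 m → arm 0.435 m, τ = 378.3 × 0.435 = 164.6 N·m clockwise.
Net load moment about support A = 1331 N·m clockwise.
Reaction R at support B is upward at 0 m, arm 2.71 m → moment R × 2.71 counterclockwise.
Setting net torque to zero: R × 2.71 = 1331 → R = 491 N.

R_B ≈ 491 N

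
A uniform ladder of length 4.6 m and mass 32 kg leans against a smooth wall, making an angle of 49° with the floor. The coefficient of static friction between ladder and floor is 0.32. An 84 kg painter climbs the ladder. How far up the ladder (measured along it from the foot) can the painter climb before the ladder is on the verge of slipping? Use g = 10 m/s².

Taking torques about the foot of the ladder:
Ladder weight 32×10 = 320 N acts at 2.3 m along the ladder; its horizontal arm is 2.3·cos49° = 1.509 m → τ = 482.9 N·m clockwise.
Painter weight 84×10 = 840 N at distance d → arm d·cos49° → τ = 840·d·0.6561 clockwise.
Wall normal N at the top has arm L sinθ = 3.472 m counterclockwise, so Στ = 0 gives N·3.472 = 482.9 + 551.1·d.
ΣFy = 0 ⇒ N_floor = 1160 N, so the maximum friction is μ_s·N_floor = 0.32×1160 = 371.2 N. ΣFx = 0 ⇒ N_wall = f, so at the slipping point N = 371.2 N.
Substituting: 371.2×3.472 = 482.9 + 551.1·d ⇒ d = (1289 − 482.9) / 551.1 = 1.46 m.

d ≈ 1.46 m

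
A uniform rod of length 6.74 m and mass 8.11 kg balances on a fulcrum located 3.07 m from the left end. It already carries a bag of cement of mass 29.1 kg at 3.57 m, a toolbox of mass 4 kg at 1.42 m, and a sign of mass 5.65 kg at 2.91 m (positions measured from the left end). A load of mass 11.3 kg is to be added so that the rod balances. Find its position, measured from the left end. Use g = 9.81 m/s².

Take moments about the fulcrum (at 3.07 m from the left end).
Beam weight: 8.11 × 9.81 = 79.56 N down at 3.37 m → arm 0.3 m, τ = 79.56 × 0.3 = 23.87 N·m clockwise.
Bag of cement: 29.1 × 9.81 = 285.5 N down at 3.57 m → arm 0.5 m, τ = 285.5 × 0.5 = 142.8 N·m clockwise.
Toolbox: 4 × 9.81 = 39.24 N down at 1.42 m → arm 1.65 m, τ = 39.24 × 1.65 = 64.75 N·m counterclockwise.
Sign: 5.65 × 9.81 = 55.43 N down at 2.91 m → arm 0.16 m, τ = 55.43 × 0.16 = 8.869 N·m counterclockwise.
Net moment of existing loads = 93.05 N·m clockwise.
The load weighs 11.3 × 9.81 = 110.9 N and must supply an equal counterclockwise moment, so its lever arm about the fulcrum is 93.05 / 110.9 = 0.839 m.
That puts it at 3.07 − 0.839 = 2.23 m from the left end.

x ≈ 2.23 m from the left end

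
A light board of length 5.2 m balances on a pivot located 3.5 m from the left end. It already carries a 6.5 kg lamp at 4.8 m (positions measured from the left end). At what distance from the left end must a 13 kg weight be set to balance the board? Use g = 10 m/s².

x ≈ 2.85 m from the left end

Take moments about the pivot (at 3.5 m from the left end).
Lamp: 6.5 × 10 = 65 N down at 4.8 m → arm 1.3 m, τ = 65 × 1.3 = 84.5 N·m clockwise.
Net moment of existing loads = 84.5 N·m clockwise.
The weight weighs 13 × 10 = 130 N and must supply an equal counterclockwise moment, so its lever arm about the pivot is 84.5 / 130 = 0.65 m.
That puts it at 3.5 − 0.65 = 2.85 m from the left end.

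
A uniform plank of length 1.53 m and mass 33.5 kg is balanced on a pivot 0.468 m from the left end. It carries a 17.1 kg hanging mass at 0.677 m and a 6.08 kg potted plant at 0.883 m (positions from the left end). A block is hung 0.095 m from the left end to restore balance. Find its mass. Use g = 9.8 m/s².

Taking torques about the pivot (at 0.468 m from the left end):
Beam weight: 33.5 × 9.8 = 328.3 N down at 0.765 m → arm 0.297 m, τ = 328.3 × 0.297 = 97.51 N·m clockwise.
Hanging mass: 17.1 × 9.8 = 167.6 N down at 0.677 m → arm 0.209 m, τ = 167.6 × 0.209 = 35.03 N·m clockwise.
Potted plant: 6.08 × 9.8 = 59.58 N down at 0.883 m → arm 0.415 m, τ = 59.58 × 0.415 = 24.73 N·m clockwise.
Net moment of known loads = 157.3 N·m clockwise.
An unknown mass m at 0.095 m has arm 0.373 m; its moment is m·g·0.373 counterclockwise.
Setting net torque to zero: m × 9.8 × 0.373 = 157.3 → m = 157.3 / (9.8 × 0.373) = 43 kg.

m ≈ 43 kg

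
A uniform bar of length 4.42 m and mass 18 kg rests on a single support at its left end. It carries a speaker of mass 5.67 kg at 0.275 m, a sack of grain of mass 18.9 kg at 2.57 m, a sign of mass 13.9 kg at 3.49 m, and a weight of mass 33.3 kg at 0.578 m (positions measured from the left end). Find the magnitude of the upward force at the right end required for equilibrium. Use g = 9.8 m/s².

Take moments about the left end.
Beam weight: 18 × 9.8 = 176.4 N down at 2.21 m → arm 2.21 m, τ = 176.4 × 2.21 = 389.8 N·m clockwise.
Speaker: 5.67 × 9.8 = 55.57 N down at 0.275 m → arm 0.275 m, τ = 55.57 × 0.275 = 15.28 N·m clockwise.
Sack of grain: 18.9 × 9.8 = 185.2 N down at 2.57 m → arm 2.57 m, τ = 185.2 × 2.57 = 476 N·m clockwise.
Sign: 13.9 × 9.8 = 136.2 N down at 3.49 m → arm 3.49 m, τ = 136.2 × 3.49 = 475.3 N·m clockwise.
Weight: 33.3 × 9.8 = 326.3 N down at 0.578 m → arm 0.578 m, τ = 326.3 × 0.578 = 188.6 N·m clockwise.
Net moment of the loads = 1545 N·m clockwise.
The upward force F acts at the right end, arm 4.42 m, giving F × 4.42 counterclockwise.
Στ = 0 ⇒ F × 4.42 = 1545 ⇒ F = 1545 / 4.42 = 350 N.

F ≈ 350 N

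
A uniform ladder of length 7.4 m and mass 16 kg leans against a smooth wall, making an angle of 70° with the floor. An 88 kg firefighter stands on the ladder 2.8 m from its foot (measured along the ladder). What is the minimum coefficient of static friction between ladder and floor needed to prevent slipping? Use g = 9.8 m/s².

μ_min ≈ 0.145

About the foot of the ladder:
Ladder weight 16×9.8 = 156.8 N acts at 3.7 m along the ladder; its horizontal arm is 3.7·cos70° = 1.265 m → τ = 198.4 N·m clockwise.
Firefighter: 88×9.8 = 862.4 N at 2.8 m → arm 0.9577 m → τ = 825.9 N·m clockwise.
Wall normal N acts horizontally at the top; its moment arm is the height L sinθ = 7.4·sin70° = 6.954 m, counterclockwise.
Στ = 0 ⇒ N × 6.954 = 1024 ⇒ N = 147.3 N.
ΣFx = 0 ⇒ f = N_wall = 147.3 N. ΣFy = 0 ⇒ N_floor = 1019 N.
μ_min = f / N_floor = 147.3 / 1019 = 0.145.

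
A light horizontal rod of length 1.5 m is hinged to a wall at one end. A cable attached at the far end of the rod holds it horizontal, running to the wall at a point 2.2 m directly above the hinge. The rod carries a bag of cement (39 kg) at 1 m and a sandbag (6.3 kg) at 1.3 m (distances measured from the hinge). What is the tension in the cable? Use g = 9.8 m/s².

Take moments about the hinge.
Bag of cement: 39 × 9.8 = 382.2 N down at 1 m → arm 1 m, τ = 382.2 × 1 = 382.2 N·m clockwise.
Sandbag: 6.3 × 9.8 = 61.74 N down at 1.3 m → arm 1.3 m, τ = 61.74 × 1.3 = 80.26 N·m clockwise.
Total clockwise load moment = 462.5 N·m.
The cable tension T acts at 1.5 m; only its component perpendicular to the rod, T sinθ, produces torque. sinθ = h/√(h²+d²) = 2.2/√(2.2²+1.5²) = 0.8262.
Setting net torque to zero: T × 1.5 × 0.8262 = 462.5 → T = 462.5 / 1.239 = 373 N.

T ≈ 373 N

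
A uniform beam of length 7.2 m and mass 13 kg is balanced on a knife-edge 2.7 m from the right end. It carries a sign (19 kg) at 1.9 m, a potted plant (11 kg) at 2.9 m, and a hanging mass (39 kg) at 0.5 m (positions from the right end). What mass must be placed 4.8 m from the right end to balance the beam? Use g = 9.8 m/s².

About the knife-edge (at 2.7 m from the right end):
Beam weight: 13 × 9.8 = 127.4 N down at 3.6 m → arm 0.9 m, τ = 127.4 × 0.9 = 114.7 N·m counterclockwise.
Sign: 19 × 9.8 = 186.2 N down at 1.9 m → arm 0.8 m, τ = 186.2 × 0.8 = 149 N·m clockwise.
Potted plant: 11 × 9.8 = 107.8 N down at 2.9 m → arm 0.2 m, τ = 107.8 × 0.2 = 21.56 N·m counterclockwise.
Hanging mass: 39 × 9.8 = 382.2 N down at 0.5 m → arm 2.2 m, τ = 382.2 × 2.2 = 840.8 N·m clockwise.
Net moment of known loads = 853.5 N·m clockwise.
An unknown mass m at 4.8 m has arm 2.1 m; its moment is m·g·2.1 counterclockwise.
For rotational equilibrium, m × 9.8 × 2.1 = 853.5, so m = 853.5 / (9.8 × 2.1) = 41.5 kg.

m ≈ 41.5 kg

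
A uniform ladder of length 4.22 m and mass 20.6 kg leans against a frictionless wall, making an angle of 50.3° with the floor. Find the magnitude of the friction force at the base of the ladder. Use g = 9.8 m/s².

Taking torques about the foot of the ladder:
Ladder weight 20.6×9.8 = 201.9 N acts at 2.11 m along the ladder; its horizontal arm is 2.11·cos50.3° = 1.348 m → τ = 272.2 N·m clockwise.
Wall normal N acts horizontally at the top; its moment arm is the height L sinθ = 4.22·sin50.3° = 3.247 m, counterclockwise.
Balancing moments: N × 3.247 = 272.2, giving N = 83.8 N.
ΣFx = 0: friction at the foot balances the wall's push, so f = N_wall = 83.8 N.

f ≈ 83.8 N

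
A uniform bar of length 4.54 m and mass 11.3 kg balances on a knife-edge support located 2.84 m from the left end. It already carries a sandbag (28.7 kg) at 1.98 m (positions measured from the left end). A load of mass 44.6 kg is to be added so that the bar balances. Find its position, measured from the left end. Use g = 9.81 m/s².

Sum moments about the knife-edge support (at 2.84 m from the left end) (the support reaction has zero arm there).
Beam weight: 11.3 × 9.81 = 110.9 N down at 2.27 m → arm 0.57 m, τ = 110.9 × 0.57 = 63.21 N·m counterclockwise.
Sandbag: 28.7 × 9.81 = 281.5 N down at 1.98 m → arm 0.86 m, τ = 281.5 × 0.86 = 242.1 N·m counterclockwise.
Net moment of existing loads = 305.3 N·m counterclockwise.
The load weighs 44.6 × 9.81 = 437.5 N and must supply an equal clockwise moment, so its lever arm about the knife-edge support is 305.3 / 437.5 = 0.698 m.
That puts it at 2.84 + 0.698 = 3.54 m from the left end.

x ≈ 3.54 m from the left end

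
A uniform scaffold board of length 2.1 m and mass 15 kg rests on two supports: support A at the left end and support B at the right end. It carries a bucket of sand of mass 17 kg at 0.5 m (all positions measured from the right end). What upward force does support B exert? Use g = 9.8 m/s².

Sum moments about support A (its reaction then has zero moment arm).
Beam weight: 15 × 9.8 = 147 N down at 1.05 m → arm 1.05 m, τ = 147 × 1.05 = 154.3 N·m clockwise.
Bucket of sand: 17 × 9.8 = 166.6 N down at 0.5 m → arm 1.6 m, τ = 166.6 × 1.6 = 266.6 N·m clockwise.
Net load moment about support A = 420.9 N·m clockwise.
Reaction R at support B is upward at 0 m, arm 2.1 m → moment R × 2.1 counterclockwise.
For rotational equilibrium, R × 2.1 = 420.9, so R = 200 N.

R_B ≈ 200 N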